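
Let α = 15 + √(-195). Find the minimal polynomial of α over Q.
m_α(x) = x^2 - 30x + 420

From α - 15 = √(-195), squaring gives (α - 15)^2 = -195, i.e. α^2 - 30α + 225 = -195, so α^2 - 30α + 420 = 0. The discriminant of x^2 - 30x + 420 is (-30)^2 - 4·(420) = 900 - 1680 = -780, and 4·(-195) is not a perfect square in Q since -195 is squarefree and ≠ 1. Hence x^2 - 30x + 420 is irreducible over Q and is the minimal polynomial of α.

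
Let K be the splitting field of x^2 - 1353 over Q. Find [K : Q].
[K : Q] = 2

f(x) = x^2 - 1353 factors as (x - √1353)(x + √1353). The splitting field is K = Q(√1353). Since 1353 is squarefree and > 1, it is not a perfect square, so x^2 - 1353 is irreducible over Q and [Q(√1353) : Q] = 2. Hence [K : Q] = 2.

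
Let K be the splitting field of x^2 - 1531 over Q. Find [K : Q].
[K : Q] = 2

f(x) = x^2 - 1531 factors as (x - √1531)(x + √1531). The splitting field is K = Q(√1531). Since 1531 is squarefree and > 1, it is not a perfect square, so x^2 - 1531 is irreducible over Q and [Q(√1531) : Q] = 2. Hence [K : Q] = 2.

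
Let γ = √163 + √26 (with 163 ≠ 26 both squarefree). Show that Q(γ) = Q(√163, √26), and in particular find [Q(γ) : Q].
[Q(γ) : Q] = 4 (equivalently, Q(γ) = Q(√163, √26))

Obviously Q(γ) ⊆ Q(√163, √26), and [Q(√163, √26):Q] = 4 (since 163, 26 are distinct squarefree integers > 1 with 4238 not a perfect square). To show equality we compute the minimal polynomial of γ. From γ = √163 + √26: γ^2 = 163 + 2√(4238) + 26 = 189 + 2√(4238), so γ^2 - 189 = 2√(4238); squaring, (γ^2 - 189)^2 = 4·4238, i.e. γ^4 - 378γ^2 + 35721 - 16952 = 0, i.e. γ^4 - 378γ^2 + 18769 = 0. So γ is a root of x^4 - 378x^2 + 18769. This polynomial is irreducible over Q: it has no rational root (each ±√163 ± √26 is irrational), and any factorization into two quadratics over Q would force √(4238) ∈ Q (pairing opposite roots) or √163, √26 ∈ Q (other pairings), all impossible. Hence [Q(γ):Q] = 4 = [Q(√163, √26):Q], so Q(γ) = Q(√163, √26).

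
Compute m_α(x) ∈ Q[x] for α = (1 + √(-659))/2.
m_α(x) = x^2 - x + 165

From 2α - 1 = √(-659), squaring gives (2α - 1)^2 = -659, i.e. 4α^2 - 4α + 1 = -659, so α^2 - α + (1 + 659)/4 = 0. Since -659 ≡ 1 (mod 4), (1 + 659)/4 = 165 ∈ Z. The polynomial x^2 - x + 165 has discriminant 1 - 4·(165) = -659, which is not a perfect square in Q (d = -659 is squarefree and ≠ 1), so x^2 - x + 165 is irreducible over Q. It is the minimal polynomial of α.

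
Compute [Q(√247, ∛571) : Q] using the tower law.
[Q(√247, ∛571) : Q] = 6

Let L = Q(√247, ∛571). Since Q(√247) ⊂ L and [Q(√247):Q] = 2, the tower law gives 2 | [L:Q]. Likewise Q(∛571) ⊂ L with [Q(∛571):Q] = 3 (because 571 is not a perfect cube), so 3 | [L:Q]. As gcd(2,3) = 1, [L:Q] is divisible by 6. Conversely L is generated over Q by √247 and ∛571, so [L:Q] ≤ 2·3 = 6. Therefore [Q(√247, ∛571) : Q] = 6.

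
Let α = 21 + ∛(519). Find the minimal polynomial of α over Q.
m_α(x) = x^3 - 63x^2 + 1323x - 9780

Set β = α - 21 = ∛(519), so β^3 = 519. Then (α - 21)^3 - 519 = 0, i.e. α is a root of g(x) = (x - 21)^3 - 519 = x^3 - 63x^2 + 1323x - 9780. Since g(x) = h(x - 21) where h(x) = x^3 - 519, and h is irreducible over Q (because 519 is not a perfect cube, so h has no rational root, and a monic cubic with no rational root is irreducible), g is also irreducible (irreducibility is preserved under the substitution x → x - 21). Hence m_α(x) = x^3 - 63x^2 + 1323x - 9780.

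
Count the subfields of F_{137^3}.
F_{137^3} has 2 subfields

The subfields of F_{p^n} are exactly the fields F_{p^d} for d | n (each is the fixed field of the unique index-d subgroup of Gal(F_{p^n}/F_p) ≅ Z/nZ). The divisors of n = 3 are {1, 3}, giving 2 subfields: F_{137^1}, F_{137^3}.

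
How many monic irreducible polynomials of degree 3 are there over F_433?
There are 27060768 monic irreducible polynomials of degree 3 over F_433

Each element of F_{433^3} that lies in no proper subfield is a root of exactly one monic irreducible of degree 3 over F_433, and each such polynomial has 3 distinct roots in F_{433^3}. By Möbius inversion the count is N_433(3) = (1/3) Σ_{d|3} μ(3/d) · 433^d = (1/3)(μ(3)·433^1 + μ(1)·433^3) = 81182304/3 = 27060768.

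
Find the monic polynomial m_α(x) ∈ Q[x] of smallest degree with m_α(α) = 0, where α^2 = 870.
m_α(x) = x^2 - 870

α satisfies α^2 - 870 = 0, so x^2 - 870 annihilates α. Since d = 870 is squarefree and ≠ 1, it is not a perfect square in Q, so x^2 - 870 has no rational root and is therefore irreducible over Q (a degree-2 polynomial over a field is irreducible iff it has no root). Hence m_α(x) = x^2 - 870.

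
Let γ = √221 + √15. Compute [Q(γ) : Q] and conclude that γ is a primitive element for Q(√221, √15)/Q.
[Q(γ) : Q] = 4 (equivalently, Q(γ) = Q(√221, √15))

Obviously Q(γ) ⊆ Q(√221, √15), and [Q(√221, √15):Q] = 4 (since 221, 15 are distinct squarefree integers > 1 with 3315 not a perfect square). To show equality we compute the minimal polynomial of γ. From γ = √221 + √15: γ^2 = 221 + 2√(3315) + 15 = 236 + 2√(3315), so γ^2 - 236 = 2√(3315); squaring, (γ^2 - 236)^2 = 4·3315, i.e. γ^4 - 472γ^2 + 55696 - 13260 = 0, i.e. γ^4 - 472γ^2 + 42436 = 0. So γ is a root of x^4 - 472x^2 + 42436. This polynomial is irreducible over Q: it has no rational root (each ±√221 ± √15 is irrational), and any factorization into two quadratics over Q would force √(3315) ∈ Q (pairing opposite roots) or √221, √15 ∈ Q (other pairings), all impossible. Hence [Q(γ):Q] = 4 = [Q(√221, √15):Q], so Q(γ) = Q(√221, √15).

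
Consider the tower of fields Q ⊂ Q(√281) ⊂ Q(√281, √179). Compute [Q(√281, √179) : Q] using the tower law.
[Q(√281, √179) : Q] = 4

[Q(√281):Q] = 2 (min poly x^2 - 281, irreducible since 281 is squarefree > 1). For the top step, suppose √179 ∈ Q(√281), say √179 = c + d√281 with c, d ∈ Q. Squaring: 179 = c^2 + 281d^2 + 2cd√281. Since √281 ∉ Q this forces 2cd = 0. If d = 0 then √179 = c ∈ Q, contradicting 179 squarefree > 1. If c = 0 then 179 = 281d^2, so 281·179 = (281d)^2 is a perfect square in Q — but 281·179 = 50299 is not a perfect square (since 281 and 179 are distinct squarefree integers). Contradiction. Hence √179 ∉ Q(√281), so x^2 - 179 stays irreducible over Q(√281) and [Q(√281, √179) : Q(√281)] = 2. By the tower law, [Q(√281, √179) : Q] = 2 · 2 = 4.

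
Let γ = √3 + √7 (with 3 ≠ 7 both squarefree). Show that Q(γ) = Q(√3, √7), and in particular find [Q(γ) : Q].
[Q(γ) : Q] = 4 (equivalently, Q(γ) = Q(√3, √7))

Obviously Q(γ) ⊆ Q(√3, √7), and [Q(√3, √7):Q] = 4 (since 3, 7 are distinct squarefree integers > 1 with 21 not a perfect square). To show equality we compute the minimal polynomial of γ. From γ = √3 + √7: γ^2 = 3 + 2√(21) + 7 = 10 + 2√(21), so γ^2 - 10 = 2√(21); squaring, (γ^2 - 10)^2 = 4·21, i.e. γ^4 - 20γ^2 + 100 - 84 = 0, i.e. γ^4 - 20γ^2 + 16 = 0. So γ is a root of x^4 - 20x^2 + 16. This polynomial is irreducible over Q: it has no rational root (each ±√3 ± √7 is irrational), and any factorization into two quadratics over Q would force √(21) ∈ Q (pairing opposite roots) or √3, √7 ∈ Q (other pairings), all impossible. Hence [Q(γ):Q] = 4 = [Q(√3, √7):Q], so Q(γ) = Q(√3, √7).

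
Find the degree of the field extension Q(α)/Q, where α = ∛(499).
[Q(α):Q] = 3

The minimal polynomial of α is x^3 - 499, irreducible over Q since 499 is not a perfect cube (so x^3 - 499 has no rational root). Hence [Q(α):Q] = deg(m_α) = 3.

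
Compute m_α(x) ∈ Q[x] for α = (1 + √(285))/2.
m_α(x) = x^2 - x - 71

From 2α - 1 = √(285), squaring gives (2α - 1)^2 = 285, i.e. 4α^2 - 4α + 1 = 285, so α^2 - α + (1 - 285)/4 = 0. Since 285 ≡ 1 (mod 4), (1 - 285)/4 = -71 ∈ Z. The polynomial x^2 - x - 71 has discriminant 1 - 4·(-71) = 285, which is not a perfect square in Q (d = 285 is squarefree and ≠ 1), so x^2 - x - 71 is irreducible over Q. It is the minimal polynomial of α.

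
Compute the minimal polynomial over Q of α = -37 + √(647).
m_α(x) = x^2 + 74x + 722

From α + 37 = √(647), squaring gives (α + 37)^2 = 647, i.e. α^2 + 74α + 1369 = 647, so α^2 + 74α + 722 = 0. The discriminant of x^2 + 74x + 722 is (74)^2 - 4·(722) = 5476 - 2888 = 2588, and 4·(647) is not a perfect square in Q since 647 is squarefree and ≠ 1. Hence x^2 + 74x + 722 is irreducible over Q and is the minimal polynomial of α.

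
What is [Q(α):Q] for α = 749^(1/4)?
[Q(α):Q] = 4

α is a root of x^4 - 749. By Eisenstein's criterion at the prime p = 7 (which divides the constant term 749 but p^2 = 49 does not, since 749 is squarefree), x^4 - 749 is irreducible over Q. Hence [Q(α):Q] = 4.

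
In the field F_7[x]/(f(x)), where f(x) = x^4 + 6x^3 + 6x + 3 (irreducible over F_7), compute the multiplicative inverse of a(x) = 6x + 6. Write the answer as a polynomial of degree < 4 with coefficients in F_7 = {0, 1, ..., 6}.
a(x)^(-1) ≡ 6x^3 + 2x^2 + 5x + 3 (mod f(x))

Since f is irreducible over F_7, F_7[x]/(f) is a field and a(x) ≠ 0 has an inverse. Apply the extended Euclidean algorithm to f(x) and a(x) in F_7[x]: f(x) = (6x^3 + 2x^2 + 5x + 3)·a(x) + (6). The last nonzero remainder is the constant 6 = gcd(f, a) in F_7. Back-substituting through the division chain expresses 6 = s(x)·a(x) + t(x)·f(x) with s(x) ≡ x^3 + 5x^2 + 2x + 4 (mod f), so (x^3 + 5x^2 + 2x + 4)·a(x) ≡ 6 (mod f). Multiplying by 6^(-1) ≡ 6 in F_7 gives a(x)^(-1) ≡ 6·(x^3 + 5x^2 + 2x + 4) ≡ 6x^3 + 2x^2 + 5x + 3 (mod f). Check: (6x + 6)·(6x^3 + 2x^2 + 5x + 3) = x^4 + 6x^3 + 6x + 4 ≡ 1 (mod x^4 + 6x^3 + 6x + 3).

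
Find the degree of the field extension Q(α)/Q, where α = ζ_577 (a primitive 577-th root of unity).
[Q(α):Q] = 576

The minimal polynomial of ζ_577 over Q is the 577-th cyclotomic polynomial Φ_577(x), which is irreducible over Q and has degree φ(577) = 576. Hence [Q(α):Q] = φ(577) = 576.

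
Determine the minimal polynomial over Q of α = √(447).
m_α(x) = x^2 - 447

α satisfies α^2 - 447 = 0, so x^2 - 447 annihilates α. Since d = 447 is squarefree and ≠ 1, it is not a perfect square in Q, so x^2 - 447 has no rational root and is therefore irreducible over Q (a degree-2 polynomial over a field is irreducible iff it has no root). Hence m_α(x) = x^2 - 447.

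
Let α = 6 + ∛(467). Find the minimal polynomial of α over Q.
m_α(x) = x^3 - 18x^2 + 108x - 683

Set β = α - 6 = ∛(467), so β^3 = 467. Then (α - 6)^3 - 467 = 0, i.e. α is a root of g(x) = (x - 6)^3 - 467 = x^3 - 18x^2 + 108x - 683. Since g(x) = h(x - 6) where h(x) = x^3 - 467, and h is irreducible over Q (because 467 is not a perfect cube, so h has no rational root, and a monic cubic with no rational root is irreducible), g is also irreducible (irreducibility is preserved under the substitution x → x - 6). Hence m_α(x) = x^3 - 18x^2 + 108x - 683.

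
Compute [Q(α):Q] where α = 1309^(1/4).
[Q(α):Q] = 4

α is a root of x^4 - 1309. By Eisenstein's criterion at the prime p = 7 (which divides the constant term 1309 but p^2 = 49 does not, since 1309 is squarefree), x^4 - 1309 is irreducible over Q. Hence [Q(α):Q] = 4.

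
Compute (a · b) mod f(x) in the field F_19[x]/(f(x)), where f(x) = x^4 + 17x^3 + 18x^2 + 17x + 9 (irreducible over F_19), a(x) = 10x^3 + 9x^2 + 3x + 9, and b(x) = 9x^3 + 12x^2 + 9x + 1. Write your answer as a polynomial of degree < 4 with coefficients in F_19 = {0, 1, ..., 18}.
a · b ≡ 16x^3 + 14x^2 + 6x + 6 (mod f(x))

Multiply in F_19[x]: a(x)·b(x) = (10x^3 + 9x^2 + 3x + 9)·(9x^3 + 12x^2 + 9x + 1) = 14x^6 + 11x^5 + 16x^4 + 18x^3 + 11x^2 + 8x + 9. This has degree ≥ 4, so divide by f(x) over F_19: 14x^6 + 11x^5 + 16x^4 + 18x^3 + 11x^2 + 8x + 9 = (14x^2 + x + 13)·(x^4 + 17x^3 + 18x^2 + 17x + 9) + (16x^3 + 14x^2 + 6x + 6). Hence a·b ≡ 16x^3 + 14x^2 + 6x + 6 (mod f). (F_19[x]/(f) is a field with 19^4 = 130321 elements since f is irreducible of degree 4.)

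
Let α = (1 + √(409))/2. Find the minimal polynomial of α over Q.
m_α(x) = x^2 - x - 102

From 2α - 1 = √(409), squaring gives (2α - 1)^2 = 409, i.e. 4α^2 - 4α + 1 = 409, so α^2 - α + (1 - 409)/4 = 0. Since 409 ≡ 1 (mod 4), (1 - 409)/4 = -102 ∈ Z. The polynomial x^2 - x - 102 has discriminant 1 - 4·(-102) = 409, which is not a perfect square in Q (d = 409 is squarefree and ≠ 1), so x^2 - x - 102 is irreducible over Q. It is the minimal polynomial of α.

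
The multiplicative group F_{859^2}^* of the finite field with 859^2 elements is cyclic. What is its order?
|F_{859^2}^*| = 737880

F_{859^2} has 859^2 = 737881 elements; its multiplicative group consists of all nonzero elements, so |F_{859^2}^*| = 737881 - 1 = 737880. (It is cyclic since any finite subgroup of the multiplicative group of a field is cyclic.)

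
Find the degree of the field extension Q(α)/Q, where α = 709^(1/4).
[Q(α):Q] = 4

α is a root of x^4 - 709. By Eisenstein's criterion at the prime p = 709 (which divides the constant term 709 but p^2 = 502681 does not, since 709 is squarefree), x^4 - 709 is irreducible over Q. Hence [Q(α):Q] = 4.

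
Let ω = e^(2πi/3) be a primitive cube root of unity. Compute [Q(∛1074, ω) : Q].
[Q(∛1074, ω) : Q] = 6

[Q(∛1074):Q] = 3 (min poly x^3 - 1074, irreducible since 1074 is not a perfect cube). [Q(ω):Q] = 2 (min poly x^2 + x + 1). Since Q(∛1074) ⊂ R and ω ∉ R, we have ω ∉ Q(∛1074), so x^2 + x + 1 remains irreducible over Q(∛1074) and [Q(∛1074, ω) : Q(∛1074)] = 2. By the tower law, [Q(∛1074, ω) : Q] = 3 · 2 = 6. (In fact Q(∛1074, ω) is the splitting field of x^3 - 1074 over Q.)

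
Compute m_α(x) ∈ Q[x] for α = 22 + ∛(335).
m_α(x) = x^3 - 66x^2 + 1452x - 10983

Set β = α - 22 = ∛(335), so β^3 = 335. Then (α - 22)^3 - 335 = 0, i.e. α is a root of g(x) = (x - 22)^3 - 335 = x^3 - 66x^2 + 1452x - 10983. Since g(x) = h(x - 22) where h(x) = x^3 - 335, and h is irreducible over Q (because 335 is not a perfect cube, so h has no rational root, and a monic cubic with no rational root is irreducible), g is also irreducible (irreducibility is preserved under the substitution x → x - 22). Hence m_α(x) = x^3 - 66x^2 + 1452x - 10983.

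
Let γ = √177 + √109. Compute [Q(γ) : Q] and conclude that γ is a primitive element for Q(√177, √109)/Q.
[Q(γ) : Q] = 4 (equivalently, Q(γ) = Q(√177, √109))

Obviously Q(γ) ⊆ Q(√177, √109), and [Q(√177, √109):Q] = 4 (since 177, 109 are distinct squarefree integers > 1 with 19293 not a perfect square). To show equality we compute the minimal polynomial of γ. From γ = √177 + √109: γ^2 = 177 + 2√(19293) + 109 = 286 + 2√(19293), so γ^2 - 286 = 2√(19293); squaring, (γ^2 - 286)^2 = 4·19293, i.e. γ^4 - 572γ^2 + 81796 - 77172 = 0, i.e. γ^4 - 572γ^2 + 4624 = 0. So γ is a root of x^4 - 572x^2 + 4624. This polynomial is irreducible over Q: it has no rational root (each ±√177 ± √109 is irrational), and any factorization into two quadratics over Q would force √(19293) ∈ Q (pairing opposite roots) or √177, √109 ∈ Q (other pairings), all impossible. Hence [Q(γ):Q] = 4 = [Q(√177, √109):Q], so Q(γ) = Q(√177, √109).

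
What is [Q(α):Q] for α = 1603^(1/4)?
[Q(α):Q] = 4

α is a root of x^4 - 1603. By Eisenstein's criterion at the prime p = 7 (which divides the constant term 1603 but p^2 = 49 does not, since 1603 is squarefree), x^4 - 1603 is irreducible over Q. Hence [Q(α):Q] = 4.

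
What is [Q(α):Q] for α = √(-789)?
[Q(α):Q] = 2

[Q(α):Q] equals the degree of the minimal polynomial of α. Here α^2 = -789 and x^2 + 789 is irreducible (d = -789 is squarefree, ≠ 1, hence not a square), so deg(m_α) = 2. Thus [Q(α):Q] = 2.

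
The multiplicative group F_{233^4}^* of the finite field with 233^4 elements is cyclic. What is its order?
|F_{233^4}^*| = 2947295520

F_{233^4} has 233^4 = 2947295521 elements; its multiplicative group consists of all nonzero elements, so |F_{233^4}^*| = 2947295521 - 1 = 2947295520. (It is cyclic since any finite subgroup of the multiplicative group of a field is cyclic.)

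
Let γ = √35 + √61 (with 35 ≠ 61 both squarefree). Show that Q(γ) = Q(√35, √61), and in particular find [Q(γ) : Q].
[Q(γ) : Q] = 4 (equivalently, Q(γ) = Q(√35, √61))

Obviously Q(γ) ⊆ Q(√35, √61), and [Q(√35, √61):Q] = 4 (since 35, 61 are distinct squarefree integers > 1 with 2135 not a perfect square). To show equality we compute the minimal polynomial of γ. From γ = √35 + √61: γ^2 = 35 + 2√(2135) + 61 = 96 + 2√(2135), so γ^2 - 96 = 2√(2135); squaring, (γ^2 - 96)^2 = 4·2135, i.e. γ^4 - 192γ^2 + 9216 - 8540 = 0, i.e. γ^4 - 192γ^2 + 676 = 0. So γ is a root of x^4 - 192x^2 + 676. This polynomial is irreducible over Q: it has no rational root (each ±√35 ± √61 is irrational), and any factorization into two quadratics over Q would force √(2135) ∈ Q (pairing opposite roots) or √35, √61 ∈ Q (other pairings), all impossible. Hence [Q(γ):Q] = 4 = [Q(√35, √61):Q], so Q(γ) = Q(√35, √61).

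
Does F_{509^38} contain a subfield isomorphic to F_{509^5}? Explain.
No: F_{509^5} is not a subfield of F_{509^38}

F_{p^m} embeds in F_{p^n} iff m | n. Here 5 ∤ 38 (since 38 = 7·5 + 3 with remainder 3 ≠ 0), so F_{509^5} is not a subfield of F_{509^38}. Equivalently: if it were, the tower law would give 5 = [F_{509^5}:F_509] dividing [F_{509^38}:F_509] = 38, contradiction.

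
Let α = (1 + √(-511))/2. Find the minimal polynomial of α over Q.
m_α(x) = x^2 - x + 128

From 2α - 1 = √(-511), squaring gives (2α - 1)^2 = -511, i.e. 4α^2 - 4α + 1 = -511, so α^2 - α + (1 + 511)/4 = 0. Since -511 ≡ 1 (mod 4), (1 + 511)/4 = 128 ∈ Z. The polynomial x^2 - x + 128 has discriminant 1 - 4·(128) = -511, which is not a perfect square in Q (d = -511 is squarefree and ≠ 1), so x^2 - x + 128 is irreducible over Q. It is the minimal polynomial of α.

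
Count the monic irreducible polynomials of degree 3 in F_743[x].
There are 136723888 monic irreducible polynomials of degree 3 over F_743

Each element of F_{743^3} that lies in no proper subfield is a root of exactly one monic irreducible of degree 3 over F_743, and each such polynomial has 3 distinct roots in F_{743^3}. By Möbius inversion the count is N_743(3) = (1/3) Σ_{d|3} μ(3/d) · 743^d = (1/3)(μ(3)·743^1 + μ(1)·743^3) = 410171664/3 = 136723888.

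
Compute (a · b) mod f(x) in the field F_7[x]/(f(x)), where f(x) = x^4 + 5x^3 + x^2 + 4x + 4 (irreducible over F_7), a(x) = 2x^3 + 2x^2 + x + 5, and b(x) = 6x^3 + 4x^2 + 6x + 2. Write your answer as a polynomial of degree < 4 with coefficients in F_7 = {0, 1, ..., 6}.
a · b ≡ x^3 + 5x^2 + x + 1 (mod f(x))

Multiply in F_7[x]: a(x)·b(x) = (2x^3 + 2x^2 + x + 5)·(6x^3 + 4x^2 + 6x + 2) = 5x^6 + 6x^5 + 5x^4 + x^3 + 2x^2 + 4x + 3. This has degree ≥ 4, so divide by f(x) over F_7: 5x^6 + 6x^5 + 5x^4 + x^3 + 2x^2 + 4x + 3 = (5x^2 + 2x + 4)·(x^4 + 5x^3 + x^2 + 4x + 4) + (x^3 + 5x^2 + x + 1). Hence a·b ≡ x^3 + 5x^2 + x + 1 (mod f). (F_7[x]/(f) is a field with 7^4 = 2401 elements since f is irreducible of degree 4.)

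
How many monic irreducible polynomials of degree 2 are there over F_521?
There are 135460 monic irreducible polynomials of degree 2 over F_521

Each element of F_{521^2} that lies in no proper subfield is a root of exactly one monic irreducible of degree 2 over F_521, and each such polynomial has 2 distinct roots in F_{521^2}. By Möbius inversion the count is N_521(2) = (1/2) Σ_{d|2} μ(2/d) · 521^d = (1/2)(μ(2)·521^1 + μ(1)·521^2) = 270920/2 = 135460.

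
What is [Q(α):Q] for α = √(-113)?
[Q(α):Q] = 2

[Q(α):Q] equals the degree of the minimal polynomial of α. Here α^2 = -113 and x^2 + 113 is irreducible (d = -113 is squarefree, ≠ 1, hence not a square), so deg(m_α) = 2. Thus [Q(α):Q] = 2.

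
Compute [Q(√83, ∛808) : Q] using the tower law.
[Q(√83, ∛808) : Q] = 6

Let L = Q(√83, ∛808). Since Q(√83) ⊂ L and [Q(√83):Q] = 2, the tower law gives 2 | [L:Q]. Likewise Q(∛808) ⊂ L with [Q(∛808):Q] = 3 (because 808 is not a perfect cube), so 3 | [L:Q]. As gcd(2,3) = 1, [L:Q] is divisible by 6. Conversely L is generated over Q by √83 and ∛808, so [L:Q] ≤ 2·3 = 6. Therefore [Q(√83, ∛808) : Q] = 6.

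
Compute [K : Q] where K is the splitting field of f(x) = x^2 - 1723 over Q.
[K : Q] = 2

f(x) = x^2 - 1723 factors as (x - √1723)(x + √1723). The splitting field is K = Q(√1723). Since 1723 is squarefree and > 1, it is not a perfect square, so x^2 - 1723 is irreducible over Q and [Q(√1723) : Q] = 2. Hence [K : Q] = 2.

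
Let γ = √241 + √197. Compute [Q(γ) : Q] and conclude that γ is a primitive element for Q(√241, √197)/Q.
[Q(γ) : Q] = 4 (equivalently, Q(γ) = Q(√241, √197))

Obviously Q(γ) ⊆ Q(√241, √197), and [Q(√241, √197):Q] = 4 (since 241, 197 are distinct squarefree integers > 1 with 47477 not a perfect square). To show equality we compute the minimal polynomial of γ. From γ = √241 + √197: γ^2 = 241 + 2√(47477) + 197 = 438 + 2√(47477), so γ^2 - 438 = 2√(47477); squaring, (γ^2 - 438)^2 = 4·47477, i.e. γ^4 - 876γ^2 + 191844 - 189908 = 0, i.e. γ^4 - 876γ^2 + 1936 = 0. So γ is a root of x^4 - 876x^2 + 1936. This polynomial is irreducible over Q: it has no rational root (each ±√241 ± √197 is irrational), and any factorization into two quadratics over Q would force √(47477) ∈ Q (pairing opposite roots) or √241, √197 ∈ Q (other pairings), all impossible. Hence [Q(γ):Q] = 4 = [Q(√241, √197):Q], so Q(γ) = Q(√241, √197).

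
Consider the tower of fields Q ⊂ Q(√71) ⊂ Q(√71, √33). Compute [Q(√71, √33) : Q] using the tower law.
[Q(√71, √33) : Q] = 4

[Q(√71):Q] = 2 (min poly x^2 - 71, irreducible since 71 is squarefree > 1). For the top step, suppose √33 ∈ Q(√71), say √33 = c + d√71 with c, d ∈ Q. Squaring: 33 = c^2 + 71d^2 + 2cd√71. Since √71 ∉ Q this forces 2cd = 0. If d = 0 then √33 = c ∈ Q, contradicting 33 squarefree > 1. If c = 0 then 33 = 71d^2, so 71·33 = (71d)^2 is a perfect square in Q — but 71·33 = 2343 is not a perfect square (since 71 and 33 are distinct squarefree integers). Contradiction. Hence √33 ∉ Q(√71), so x^2 - 33 stays irreducible over Q(√71) and [Q(√71, √33) : Q(√71)] = 2. By the tower law, [Q(√71, √33) : Q] = 2 · 2 = 4.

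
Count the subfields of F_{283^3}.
F_{283^3} has 2 subfields

The subfields of F_{p^n} are exactly the fields F_{p^d} for d | n (each is the fixed field of the unique index-d subgroup of Gal(F_{p^n}/F_p) ≅ Z/nZ). The divisors of n = 3 are {1, 3}, giving 2 subfields: F_{283^1}, F_{283^3}.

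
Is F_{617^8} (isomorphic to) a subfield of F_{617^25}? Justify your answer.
No: F_{617^8} is not a subfield of F_{617^25}

F_{p^m} embeds in F_{p^n} iff m | n. Here 8 ∤ 25 (since 25 = 3·8 + 1 with remainder 1 ≠ 0), so F_{617^8} is not a subfield of F_{617^25}. Equivalently: if it were, the tower law would give 8 = [F_{617^8}:F_617] dividing [F_{617^25}:F_617] = 25, contradiction.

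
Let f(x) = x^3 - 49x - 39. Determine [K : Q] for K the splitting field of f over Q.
[K : Q] = 6

By the rational root test, any rational root of the monic integer polynomial f(x) = x^3 - 49x - 39 must be an integer dividing the constant term -39, i.e. one of ±{1, 3, 13, 39}. Evaluating: f(1) = -87, f(-1) = 9, f(3) = -159, f(-3) = 81, f(13) = 1521, f(-13) = -1599, f(39) = 57369, f(-39) = -57447; none is 0, so f has no rational root and is therefore irreducible over Q (a cubic with no linear factor over a field is irreducible). For an irreducible cubic, the Galois group is A_3 or S_3 according as the discriminant disc(f) = -4a^3 - 27b^2 = -4·(-49)^3 - 27·(-39)^2 = 429529 is or is not a square in Q. Here disc(f) = 429529 is not a perfect square in Q, so the Galois group of f over Q is not contained in A_3 and must be all of S_3. The splitting field has degree |S_3| = 6 over Q, so [K : Q] = 6.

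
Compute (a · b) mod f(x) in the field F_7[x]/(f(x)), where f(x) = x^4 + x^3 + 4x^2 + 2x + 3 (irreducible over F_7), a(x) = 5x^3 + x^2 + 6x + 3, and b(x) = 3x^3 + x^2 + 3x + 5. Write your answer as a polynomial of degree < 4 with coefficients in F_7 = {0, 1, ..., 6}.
a · b ≡ 4x^3 + x^2 + 2 (mod f(x))

Multiply in F_7[x]: a(x)·b(x) = (5x^3 + x^2 + 6x + 3)·(3x^3 + x^2 + 3x + 5) = x^6 + x^5 + 6x^4 + x^3 + 5x^2 + 4x + 1. This has degree ≥ 4, so divide by f(x) over F_7: x^6 + x^5 + 6x^4 + x^3 + 5x^2 + 4x + 1 = (x^2 + 2)·(x^4 + x^3 + 4x^2 + 2x + 3) + (4x^3 + x^2 + 2). Hence a·b ≡ 4x^3 + x^2 + 2 (mod f). (F_7[x]/(f) is a field with 7^4 = 2401 elements since f is irreducible of degree 4.)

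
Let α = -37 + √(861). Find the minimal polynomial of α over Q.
m_α(x) = x^2 + 74x + 508

From α + 37 = √(861), squaring gives (α + 37)^2 = 861, i.e. α^2 + 74α + 1369 = 861, so α^2 + 74α + 508 = 0. The discriminant of x^2 + 74x + 508 is (74)^2 - 4·(508) = 5476 - 2032 = 3444, and 4·(861) is not a perfect square in Q since 861 is squarefree and ≠ 1. Hence x^2 + 74x + 508 is irreducible over Q and is the minimal polynomial of α.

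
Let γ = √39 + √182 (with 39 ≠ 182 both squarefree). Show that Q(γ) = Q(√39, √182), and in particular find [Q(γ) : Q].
[Q(γ) : Q] = 4 (equivalently, Q(γ) = Q(√39, √182))

Obviously Q(γ) ⊆ Q(√39, √182), and [Q(√39, √182):Q] = 4 (since 39, 182 are distinct squarefree integers > 1 with 7098 not a perfect square). To show equality we compute the minimal polynomial of γ. From γ = √39 + √182: γ^2 = 39 + 2√(7098) + 182 = 221 + 2√(7098), so γ^2 - 221 = 2√(7098); squaring, (γ^2 - 221)^2 = 4·7098, i.e. γ^4 - 442γ^2 + 48841 - 28392 = 0, i.e. γ^4 - 442γ^2 + 20449 = 0. So γ is a root of x^4 - 442x^2 + 20449. This polynomial is irreducible over Q: it has no rational root (each ±√39 ± √182 is irrational), and any factorization into two quadratics over Q would force √(7098) ∈ Q (pairing opposite roots) or √39, √182 ∈ Q (other pairings), all impossible. Hence [Q(γ):Q] = 4 = [Q(√39, √182):Q], so Q(γ) = Q(√39, √182).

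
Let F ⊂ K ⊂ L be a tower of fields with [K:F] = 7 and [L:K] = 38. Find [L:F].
[L:F] = 266

The tower law says that for any tower of field extensions F ⊂ K ⊂ L with finite degrees, [L:F] = [L:K] · [K:F]. Here this gives [L:F] = 38 · 7 = 266.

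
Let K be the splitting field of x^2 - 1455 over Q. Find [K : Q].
[K : Q] = 2

f(x) = x^2 - 1455 factors as (x - √1455)(x + √1455). The splitting field is K = Q(√1455). Since 1455 is squarefree and > 1, it is not a perfect square, so x^2 - 1455 is irreducible over Q and [Q(√1455) : Q] = 2. Hence [K : Q] = 2.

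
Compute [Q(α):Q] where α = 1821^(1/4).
[Q(α):Q] = 4

α is a root of x^4 - 1821. By Eisenstein's criterion at the prime p = 3 (which divides the constant term 1821 but p^2 = 9 does not, since 1821 is squarefree), x^4 - 1821 is irreducible over Q. Hence [Q(α):Q] = 4.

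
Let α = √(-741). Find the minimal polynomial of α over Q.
m_α(x) = x^2 + 741

α satisfies α^2 + 741 = 0, so x^2 + 741 annihilates α. Since d = -741 is squarefree and ≠ 1, it is not a perfect square in Q, so x^2 + 741 has no rational root and is therefore irreducible over Q (a degree-2 polynomial over a field is irreducible iff it has no root). Hence m_α(x) = x^2 + 741.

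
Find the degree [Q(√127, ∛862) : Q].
[Q(√127, ∛862) : Q] = 6

Let L = Q(√127, ∛862). Since Q(√127) ⊂ L and [Q(√127):Q] = 2, the tower law gives 2 | [L:Q]. Likewise Q(∛862) ⊂ L with [Q(∛862):Q] = 3 (because 862 is not a perfect cube), so 3 | [L:Q]. As gcd(2,3) = 1, [L:Q] is divisible by 6. Conversely L is generated over Q by √127 and ∛862, so [L:Q] ≤ 2·3 = 6. Therefore [Q(√127, ∛862) : Q] = 6.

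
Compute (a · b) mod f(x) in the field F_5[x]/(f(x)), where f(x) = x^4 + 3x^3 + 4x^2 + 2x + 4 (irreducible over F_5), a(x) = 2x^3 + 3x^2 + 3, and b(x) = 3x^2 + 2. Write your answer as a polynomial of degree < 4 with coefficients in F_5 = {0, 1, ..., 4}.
a · b ≡ 2x^3 + 4x^2 + 4x + 2 (mod f(x))

Multiply in F_5[x]: a(x)·b(x) = (2x^3 + 3x^2 + 3)·(3x^2 + 2) = x^5 + 4x^4 + 4x^3 + 1. This has degree ≥ 4, so divide by f(x) over F_5: x^5 + 4x^4 + 4x^3 + 1 = (x + 1)·(x^4 + 3x^3 + 4x^2 + 2x + 4) + (2x^3 + 4x^2 + 4x + 2). Hence a·b ≡ 2x^3 + 4x^2 + 4x + 2 (mod f). (F_5[x]/(f) is a field with 5^4 = 625 elements since f is irreducible of degree 4.)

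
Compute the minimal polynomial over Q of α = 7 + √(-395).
m_α(x) = x^2 - 14x + 444

From α - 7 = √(-395), squaring gives (α - 7)^2 = -395, i.e. α^2 - 14α + 49 = -395, so α^2 - 14α + 444 = 0. The discriminant of x^2 - 14x + 444 is (-14)^2 - 4·(444) = 196 - 1776 = -1580, and 4·(-395) is not a perfect square in Q since -395 is squarefree and ≠ 1. Hence x^2 - 14x + 444 is irreducible over Q and is the minimal polynomial of α.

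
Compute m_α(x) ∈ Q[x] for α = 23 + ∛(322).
m_α(x) = x^3 - 69x^2 + 1587x - 12489

Set β = α - 23 = ∛(322), so β^3 = 322. Then (α - 23)^3 - 322 = 0, i.e. α is a root of g(x) = (x - 23)^3 - 322 = x^3 - 69x^2 + 1587x - 12489. Since g(x) = h(x - 23) where h(x) = x^3 - 322, and h is irreducible over Q (because 322 is not a perfect cube, so h has no rational root, and a monic cubic with no rational root is irreducible), g is also irreducible (irreducibility is preserved under the substitution x → x - 23). Hence m_α(x) = x^3 - 69x^2 + 1587x - 12489.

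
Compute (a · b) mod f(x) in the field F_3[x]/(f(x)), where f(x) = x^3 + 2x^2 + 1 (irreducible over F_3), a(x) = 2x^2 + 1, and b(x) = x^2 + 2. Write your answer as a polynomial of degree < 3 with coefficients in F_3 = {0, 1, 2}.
a · b ≡ x^2 + x (mod f(x))

Multiply in F_3[x]: a(x)·b(x) = (2x^2 + 1)·(x^2 + 2) = 2x^4 + 2x^2 + 2. This has degree ≥ 3, so divide by f(x) over F_3: 2x^4 + 2x^2 + 2 = (2x + 2)·(x^3 + 2x^2 + 1) + (x^2 + x). Hence a·b ≡ x^2 + x (mod f). (F_3[x]/(f) is a field with 3^3 = 27 elements since f is irreducible of degree 3.)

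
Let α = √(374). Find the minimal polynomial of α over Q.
m_α(x) = x^2 - 374

α satisfies α^2 - 374 = 0, so x^2 - 374 annihilates α. Since d = 374 is squarefree and ≠ 1, it is not a perfect square in Q, so x^2 - 374 has no rational root and is therefore irreducible over Q (a degree-2 polynomial over a field is irreducible iff it has no root). Hence m_α(x) = x^2 - 374.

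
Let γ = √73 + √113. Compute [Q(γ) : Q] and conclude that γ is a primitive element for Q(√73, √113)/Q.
[Q(γ) : Q] = 4 (equivalently, Q(γ) = Q(√73, √113))

Obviously Q(γ) ⊆ Q(√73, √113), and [Q(√73, √113):Q] = 4 (since 73, 113 are distinct squarefree integers > 1 with 8249 not a perfect square). To show equality we compute the minimal polynomial of γ. From γ = √73 + √113: γ^2 = 73 + 2√(8249) + 113 = 186 + 2√(8249), so γ^2 - 186 = 2√(8249); squaring, (γ^2 - 186)^2 = 4·8249, i.e. γ^4 - 372γ^2 + 34596 - 32996 = 0, i.e. γ^4 - 372γ^2 + 1600 = 0. So γ is a root of x^4 - 372x^2 + 1600. This polynomial is irreducible over Q: it has no rational root (each ±√73 ± √113 is irrational), and any factorization into two quadratics over Q would force √(8249) ∈ Q (pairing opposite roots) or √73, √113 ∈ Q (other pairings), all impossible. Hence [Q(γ):Q] = 4 = [Q(√73, √113):Q], so Q(γ) = Q(√73, √113).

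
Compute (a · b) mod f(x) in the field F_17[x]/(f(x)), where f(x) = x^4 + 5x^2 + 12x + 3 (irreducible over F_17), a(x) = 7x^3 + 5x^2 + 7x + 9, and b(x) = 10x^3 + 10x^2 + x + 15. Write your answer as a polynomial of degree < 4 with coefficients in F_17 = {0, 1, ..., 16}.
a · b ≡ 3x^3 + 11x^2 + 16x + 5 (mod f(x))

Multiply in F_17[x]: a(x)·b(x) = (7x^3 + 5x^2 + 7x + 9)·(10x^3 + 10x^2 + x + 15) = 2x^6 + x^5 + 8x^4 + 15x^3 + 2x^2 + 12x + 16. This has degree ≥ 4, so divide by f(x) over F_17: 2x^6 + x^5 + 8x^4 + 15x^3 + 2x^2 + 12x + 16 = (2x^2 + x + 15)·(x^4 + 5x^2 + 12x + 3) + (3x^3 + 11x^2 + 16x + 5). Hence a·b ≡ 3x^3 + 11x^2 + 16x + 5 (mod f). (F_17[x]/(f) is a field with 17^4 = 83521 elements since f is irreducible of degree 4.)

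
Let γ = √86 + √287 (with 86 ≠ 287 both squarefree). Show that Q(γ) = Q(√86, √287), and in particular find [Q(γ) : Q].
[Q(γ) : Q] = 4 (equivalently, Q(γ) = Q(√86, √287))

Obviously Q(γ) ⊆ Q(√86, √287), and [Q(√86, √287):Q] = 4 (since 86, 287 are distinct squarefree integers > 1 with 24682 not a perfect square). To show equality we compute the minimal polynomial of γ. From γ = √86 + √287: γ^2 = 86 + 2√(24682) + 287 = 373 + 2√(24682), so γ^2 - 373 = 2√(24682); squaring, (γ^2 - 373)^2 = 4·24682, i.e. γ^4 - 746γ^2 + 139129 - 98728 = 0, i.e. γ^4 - 746γ^2 + 40401 = 0. So γ is a root of x^4 - 746x^2 + 40401. This polynomial is irreducible over Q: it has no rational root (each ±√86 ± √287 is irrational), and any factorization into two quadratics over Q would force √(24682) ∈ Q (pairing opposite roots) or √86, √287 ∈ Q (other pairings), all impossible. Hence [Q(γ):Q] = 4 = [Q(√86, √287):Q], so Q(γ) = Q(√86, √287).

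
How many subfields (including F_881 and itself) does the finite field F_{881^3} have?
F_{881^3} has 2 subfields

The subfields of F_{p^n} are exactly the fields F_{p^d} for d | n (each is the fixed field of the unique index-d subgroup of Gal(F_{p^n}/F_p) ≅ Z/nZ). The divisors of n = 3 are {1, 3}, giving 2 subfields: F_{881^1}, F_{881^3}.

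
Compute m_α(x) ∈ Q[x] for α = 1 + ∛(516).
m_α(x) = x^3 - 3x^2 + 3x - 517

Set β = α - 1 = ∛(516), so β^3 = 516. Then (α - 1)^3 - 516 = 0, i.e. α is a root of g(x) = (x - 1)^3 - 516 = x^3 - 3x^2 + 3x - 517. Since g(x) = h(x - 1) where h(x) = x^3 - 516, and h is irreducible over Q (because 516 is not a perfect cube, so h has no rational root, and a monic cubic with no rational root is irreducible), g is also irreducible (irreducibility is preserved under the substitution x → x - 1). Hence m_α(x) = x^3 - 3x^2 + 3x - 517.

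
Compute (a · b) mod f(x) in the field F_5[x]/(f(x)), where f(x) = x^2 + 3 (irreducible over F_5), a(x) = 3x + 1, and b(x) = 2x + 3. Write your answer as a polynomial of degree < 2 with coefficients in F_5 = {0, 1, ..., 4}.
a · b ≡ x (mod f(x))

Multiply in F_5[x]: a(x)·b(x) = (3x + 1)·(2x + 3) = x^2 + x + 3. This has degree ≥ 2, so divide by f(x) over F_5: x^2 + x + 3 = (1)·(x^2 + 3) + (x). Hence a·b ≡ x (mod f). (F_5[x]/(f) is a field with 5^2 = 25 elements since f is irreducible of degree 2.)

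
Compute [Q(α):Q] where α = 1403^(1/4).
[Q(α):Q] = 4

α is a root of x^4 - 1403. By Eisenstein's criterion at the prime p = 23 (which divides the constant term 1403 but p^2 = 529 does not, since 1403 is squarefree), x^4 - 1403 is irreducible over Q. Hence [Q(α):Q] = 4.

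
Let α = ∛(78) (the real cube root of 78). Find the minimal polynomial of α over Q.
m_α(x) = x^3 - 78

α satisfies α^3 = 78, so x^3 - 78 annihilates α. By the rational root test, a rational root p/q (in lowest terms) of x^3 - 78 would satisfy p^3 = 78 q^3, forcing q = 1 and p^3 = 78; but 78 is not a perfect cube, contradiction. A monic cubic over Q with no rational root is irreducible (any nontrivial factorization would include a linear factor). Hence x^3 - 78 is the minimal polynomial of α, and in particular [Q(α):Q] = 3.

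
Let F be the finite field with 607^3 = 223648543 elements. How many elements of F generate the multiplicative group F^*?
There are φ(223648542) = 68126400 primitive elements

F_q^* is cyclic of order q - 1 = 223648542. A cyclic group of order m has exactly φ(m) generators. Here m = 223648542 = 2 · 3^2 · 13 · 101 · 9463, so the number of primitive elements is φ(223648542) = 68126400.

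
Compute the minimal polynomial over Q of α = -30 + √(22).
m_α(x) = x^2 + 60x + 878

From α + 30 = √(22), squaring gives (α + 30)^2 = 22, i.e. α^2 + 60α + 900 = 22, so α^2 + 60α + 878 = 0. The discriminant of x^2 + 60x + 878 is (60)^2 - 4·(878) = 3600 - 3512 = 88, and 4·(22) is not a perfect square in Q since 22 is squarefree and ≠ 1. Hence x^2 + 60x + 878 is irreducible over Q and is the minimal polynomial of α.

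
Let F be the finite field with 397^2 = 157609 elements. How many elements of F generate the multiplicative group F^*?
There are φ(157608) = 47520 primitive elements

F_q^* is cyclic of order q - 1 = 157608. A cyclic group of order m has exactly φ(m) generators. Here m = 157608 = 2^3 · 3^2 · 11 · 199, so the number of primitive elements is φ(157608) = 47520.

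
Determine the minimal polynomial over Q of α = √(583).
m_α(x) = x^2 - 583

α satisfies α^2 - 583 = 0, so x^2 - 583 annihilates α. Since d = 583 is squarefree and ≠ 1, it is not a perfect square in Q, so x^2 - 583 has no rational root and is therefore irreducible over Q (a degree-2 polynomial over a field is irreducible iff it has no root). Hence m_α(x) = x^2 - 583.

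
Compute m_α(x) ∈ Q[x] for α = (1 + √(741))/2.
m_α(x) = x^2 - x - 185

From 2α - 1 = √(741), squaring gives (2α - 1)^2 = 741, i.e. 4α^2 - 4α + 1 = 741, so α^2 - α + (1 - 741)/4 = 0. Since 741 ≡ 1 (mod 4), (1 - 741)/4 = -185 ∈ Z. The polynomial x^2 - x - 185 has discriminant 1 - 4·(-185) = 741, which is not a perfect square in Q (d = 741 is squarefree and ≠ 1), so x^2 - x - 185 is irreducible over Q. It is the minimal polynomial of α.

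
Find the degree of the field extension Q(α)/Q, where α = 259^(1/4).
[Q(α):Q] = 4

α is a root of x^4 - 259. By Eisenstein's criterion at the prime p = 7 (which divides the constant term 259 but p^2 = 49 does not, since 259 is squarefree), x^4 - 259 is irreducible over Q. Hence [Q(α):Q] = 4.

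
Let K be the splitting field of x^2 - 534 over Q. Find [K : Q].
[K : Q] = 2

f(x) = x^2 - 534 factors as (x - √534)(x + √534). The splitting field is K = Q(√534). Since 534 is squarefree and > 1, it is not a perfect square, so x^2 - 534 is irreducible over Q and [Q(√534) : Q] = 2. Hence [K : Q] = 2.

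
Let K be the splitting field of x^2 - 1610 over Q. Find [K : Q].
[K : Q] = 2

f(x) = x^2 - 1610 factors as (x - √1610)(x + √1610). The splitting field is K = Q(√1610). Since 1610 is squarefree and > 1, it is not a perfect square, so x^2 - 1610 is irreducible over Q and [Q(√1610) : Q] = 2. Hence [K : Q] = 2.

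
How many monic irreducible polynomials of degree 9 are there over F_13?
There are 1178277464 monic irreducible polynomials of degree 9 over F_13

Each element of F_{13^9} that lies in no proper subfield is a root of exactly one monic irreducible of degree 9 over F_13, and each such polynomial has 9 distinct roots in F_{13^9}. By Möbius inversion the count is N_13(9) = (1/9) Σ_{d|9} μ(9/d) · 13^d = (1/9)(μ(9)·13^1 + μ(3)·13^3 + μ(1)·13^9) = 10604497176/9 = 1178277464.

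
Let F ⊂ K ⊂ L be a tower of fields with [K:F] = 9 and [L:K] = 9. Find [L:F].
[L:F] = 81

The tower law says that for any tower of field extensions F ⊂ K ⊂ L with finite degrees, [L:F] = [L:K] · [K:F]. Here this gives [L:F] = 9 · 9 = 81.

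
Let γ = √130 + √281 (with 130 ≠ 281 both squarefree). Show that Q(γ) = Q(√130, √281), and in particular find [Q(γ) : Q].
[Q(γ) : Q] = 4 (equivalently, Q(γ) = Q(√130, √281))

Obviously Q(γ) ⊆ Q(√130, √281), and [Q(√130, √281):Q] = 4 (since 130, 281 are distinct squarefree integers > 1 with 36530 not a perfect square). To show equality we compute the minimal polynomial of γ. From γ = √130 + √281: γ^2 = 130 + 2√(36530) + 281 = 411 + 2√(36530), so γ^2 - 411 = 2√(36530); squaring, (γ^2 - 411)^2 = 4·36530, i.e. γ^4 - 822γ^2 + 168921 - 146120 = 0, i.e. γ^4 - 822γ^2 + 22801 = 0. So γ is a root of x^4 - 822x^2 + 22801. This polynomial is irreducible over Q: it has no rational root (each ±√130 ± √281 is irrational), and any factorization into two quadratics over Q would force √(36530) ∈ Q (pairing opposite roots) or √130, √281 ∈ Q (other pairings), all impossible. Hence [Q(γ):Q] = 4 = [Q(√130, √281):Q], so Q(γ) = Q(√130, √281).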